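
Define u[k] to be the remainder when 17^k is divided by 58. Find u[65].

17

We have u[0] = 1, u[1] = 17, u[2] = 57, u[3] = 41, u[4] = 1.
The sequence repeats with period 4.
So u[65] = u[0 + ((65-0) mod 4)] = u[1] = 17.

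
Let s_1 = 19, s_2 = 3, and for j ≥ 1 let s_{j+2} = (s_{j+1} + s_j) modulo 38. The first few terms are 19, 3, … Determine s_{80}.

1

s_1 = 19; s_2 = 3; s_3 = 22; s_4 = 25; s_5 = 9; s_6 = 34; s_7 = 5; s_8 = 1; s_9 = 6; s_{10} = 7; s_{11} = 13; s_{12} = 20; s_{13} = 33; s_{14} = 15; s_{15} = 10; s_{16} = 25; s_{17} = 35; s_{18} = 22; s_{19} = 19; s_{20} = 3.
The sequence repeats with period 18.
So s_{80} = s_{1 + ((80-1) mod 18)} = s_8 = 1.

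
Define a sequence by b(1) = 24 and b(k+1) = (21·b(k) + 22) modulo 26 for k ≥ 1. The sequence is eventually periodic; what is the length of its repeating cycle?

We have b(1) = 24, b(2) = 6, b(3) = 18, b(4) = 10, b(5) = 24.
Since b(5) = b(1) = 24, the sequence is periodic with period 4.

4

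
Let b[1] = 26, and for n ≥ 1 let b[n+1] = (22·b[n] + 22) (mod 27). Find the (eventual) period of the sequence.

Listing terms: b[1] = 26,  b[2] = 0,  b[3] = 22,  b[4] = 20,  b[5] = 3,  b[6] = 7,  b[7] = 14,  b[8] = 6,  b[9] = 19,  b[10] = 8,  b[11] = 9,  b[12] = 4,  b[13] = 2,  b[14] = 12,  b[15] = 16,  b[16] = 23,  b[17] = 15,  b[18] = 1,  b[19] = 17,  b[20] = 18,  b[21] = 13,  b[22] = 11,  b[23] = 21,  b[24] = 25,  b[25] = 5,  b[26] = 24,  b[27] = 10,  b[28] = 26.
Since b[28] = b[1] = 26, the sequence is periodic with period 27.

27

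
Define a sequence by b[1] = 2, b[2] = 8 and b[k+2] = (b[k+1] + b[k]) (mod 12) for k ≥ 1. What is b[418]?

2

We have b[1] = 2, b[2] = 8, b[3] = 10, b[4] = 6, b[5] = 4, b[6] = 10, b[7] = 2, b[8] = 0, b[9] = 2, b[10] = 2, b[11] = 4, b[12] = 6, b[13] = 10, b[14] = 4, b[15] = 2, b[16] = 6, b[17] = 8, b[18] = 2, b[19] = 10, b[20] = 0, b[21] = 10, b[22] = 10, b[23] = 8, b[24] = 6, b[25] = 2, b[26] = 8.
The sequence repeats with period 24.
So b[418] = b[1 + ((418-1) mod 24)] = b[10] = 2.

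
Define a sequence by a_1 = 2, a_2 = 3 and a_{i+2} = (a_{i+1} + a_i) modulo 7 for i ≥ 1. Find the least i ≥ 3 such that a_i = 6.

5

a_1 = 2, a_2 = 3, a_3 = 5, a_4 = 1, a_5 = 6, a_6 = 0, a_7 = 6, a_8 = 6, a_9 = 5, a_{10} = 4, a_{11} = 2, a_{12} = 6, a_{13} = 1, a_{14} = 0, a_{15} = 1, a_{16} = 1, a_{17} = 2, a_{18} = 3.
Since (a_{17}, a_{18}) = (a_1, a_2) = (2, 3) (two consecutive terms determine the rest), the sequence is periodic with period 16.
The value 6 first appears (with i ≥ 3) at a_5.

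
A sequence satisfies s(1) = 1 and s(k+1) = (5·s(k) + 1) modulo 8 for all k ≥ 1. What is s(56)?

Computing terms: s(1) = 1; s(2) = 6; s(3) = 7; s(4) = 4; s(5) = 5; s(6) = 2; s(7) = 3; s(8) = 0; s(9) = 1.
The sequence repeats with period 8.
(56 - 1) mod 8 = 7, so s(56) = s(8) = 0.

0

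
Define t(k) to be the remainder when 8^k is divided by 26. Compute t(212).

t(0) = 1; t(1) = 8; t(2) = 12; t(3) = 18; t(4) = 14; t(5) = 8.
Since t(5) = t(1) = 8, the sequence is eventually periodic: after a pre-period of length 1 it cycles with period 4.
For k ≥ 1, t(k) depends only on (k - 1) mod 4. (212 - 1) mod 4 = 3, so t(212) = t(4) = 14.

14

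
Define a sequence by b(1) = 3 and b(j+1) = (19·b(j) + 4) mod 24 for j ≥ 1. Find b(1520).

We have b(1) = 3, b(2) = 13, b(3) = 11, b(4) = 21, b(5) = 19, b(6) = 5, b(7) = 3.
The sequence repeats with period 6.
So b(1520) = b(1 + ((1520-1) mod 6)) = b(2) = 13.

13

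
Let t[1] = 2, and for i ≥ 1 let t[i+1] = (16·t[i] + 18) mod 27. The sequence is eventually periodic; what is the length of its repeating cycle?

9

Listing terms: t[1] = 2, t[2] = 23, t[3] = 8, t[4] = 11, t[5] = 5, t[6] = 17, t[7] = 20, t[8] = 14, t[9] = 26, t[10] = 2.
The sequence repeats with period 9.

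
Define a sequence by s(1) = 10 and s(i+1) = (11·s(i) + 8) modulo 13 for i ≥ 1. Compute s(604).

9

Computing terms: s(1) = 10,  s(2) = 1,  s(3) = 6,  s(4) = 9,  s(5) = 3,  s(6) = 2,  s(7) = 4,  s(8) = 0,  s(9) = 8,  s(10) = 5,  s(11) = 11,  s(12) = 12,  s(13) = 10.
The sequence repeats with period 12.
So s(604) = s(1 + ((604-1) mod 12)) = s(4) = 9.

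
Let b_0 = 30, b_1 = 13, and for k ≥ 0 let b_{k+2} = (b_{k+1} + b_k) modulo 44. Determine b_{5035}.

1

Computing terms: b_0 = 30, b_1 = 13, b_2 = 43, b_3 = 12, b_4 = 11, b_5 = 23, b_6 = 34, b_7 = 13, b_8 = 3, b_9 = 16, b_{10} = 19, b_{11} = 35, b_{12} = 10, b_{13} = 1, b_{14} = 11, b_{15} = 12, b_{16} = 23, b_{17} = 35, b_{18} = 14, b_{19} = 5, b_{20} = 19, b_{21} = 24, b_{22} = 43, b_{23} = 23, b_{24} = 22, b_{25} = 1, b_{26} = 23, b_{27} = 24, b_{28} = 3, b_{29} = 27, b_{30} = 30, b_{31} = 13.
Since (b_{30}, b_{31}) = (b_0, b_1) = (30, 13) (two consecutive terms determine the rest), the sequence is periodic with period 30.
So b_{5035} = b_{0 + ((5035-0) mod 30)} = b_{25} = 1.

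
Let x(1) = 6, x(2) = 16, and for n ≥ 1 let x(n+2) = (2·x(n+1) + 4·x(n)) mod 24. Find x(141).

0

We have x(1) = 6, x(2) = 16, x(3) = 8, x(4) = 8, x(5) = 0, x(6) = 8, x(7) = 16, x(8) = 16, x(9) = 0, x(10) = 16, x(11) = 8.
Since (x(10), x(11)) = (x(2), x(3)) = (16, 8) (two consecutive terms determine the rest), the sequence is eventually periodic: after a pre-period of length 1 it cycles with period 8.
For n ≥ 2, x(n) depends only on (n - 2) mod 8. (141 - 2) mod 8 = 3, so x(141) = x(5) = 0.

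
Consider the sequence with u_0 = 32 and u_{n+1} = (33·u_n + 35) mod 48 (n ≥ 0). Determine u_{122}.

14

We have u_0 = 32, u_1 = 35, u_2 = 38, u_3 = 41, u_4 = 44, u_5 = 47, u_6 = 2, u_7 = 5, u_8 = 8, u_9 = 11, u_{10} = 14, u_{11} = 17, u_{12} = 20, u_{13} = 23, u_{14} = 26, u_{15} = 29, u_{16} = 32.
The sequence repeats with period 16.
So u_{122} = u_{0 + ((122-0) mod 16)} = u_{10} = 14.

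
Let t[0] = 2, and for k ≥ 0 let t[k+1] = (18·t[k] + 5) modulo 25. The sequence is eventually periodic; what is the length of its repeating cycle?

t[0] = 2, t[1] = 16, t[2] = 18, t[3] = 4, t[4] = 2.
The sequence repeats with period 4.

4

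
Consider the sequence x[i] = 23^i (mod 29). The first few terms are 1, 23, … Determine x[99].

We have x[0] = 1; x[1] = 23; x[2] = 7; x[3] = 16; x[4] = 20; x[5] = 25; x[6] = 24; x[7] = 1.
The sequence repeats with period 7.
(99 - 0) mod 7 = 1, so x[99] = x[1] = 23.

23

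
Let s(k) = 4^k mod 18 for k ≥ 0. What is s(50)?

16

We have s(0) = 1; s(1) = 4; s(2) = 16; s(3) = 10; s(4) = 4.
Since s(4) = s(1) = 4, the sequence is eventually periodic: after a pre-period of length 1 it cycles with period 3.
For k ≥ 1, s(k) depends only on (k - 1) mod 3. (50 - 1) mod 3 = 1, so s(50) = s(2) = 16.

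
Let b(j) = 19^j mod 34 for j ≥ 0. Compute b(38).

13

We have b(0) = 1,  b(1) = 19,  b(2) = 21,  b(3) = 25,  b(4) = 33,  b(5) = 15,  b(6) = 13,  b(7) = 9,  b(8) = 1.
The sequence repeats with period 8.
So b(38) = b(0 + ((38-0) mod 8)) = b(6) = 13.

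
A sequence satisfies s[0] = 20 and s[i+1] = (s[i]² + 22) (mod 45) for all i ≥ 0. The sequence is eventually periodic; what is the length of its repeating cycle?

Listing terms: s[0] = 20,  s[1] = 17,  s[2] = 41,  s[3] = 38,  s[4] = 26,  s[5] = 23,  s[6] = 11,  s[7] = 8,  s[8] = 41.
Since s[8] = s[2] = 41, the sequence is eventually periodic: after a pre-period of length 2 it cycles with period 6.

6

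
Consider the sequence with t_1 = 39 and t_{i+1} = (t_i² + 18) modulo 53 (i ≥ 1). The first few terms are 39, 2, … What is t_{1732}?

2

t_1 = 39, t_2 = 2, t_3 = 22, t_4 = 25, t_5 = 7, t_6 = 14, t_7 = 2.
Since t_7 = t_2 = 2, the sequence is eventually periodic: after a pre-period of length 1 it cycles with period 5.
For i ≥ 2, t_i depends only on (i - 2) mod 5. (1732 - 2) mod 5 = 0, so t_{1732} = t_2 = 2.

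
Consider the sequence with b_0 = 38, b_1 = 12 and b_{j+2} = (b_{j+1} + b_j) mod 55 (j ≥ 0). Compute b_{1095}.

31

Computing terms: b_0 = 38; b_1 = 12; b_2 = 50; b_3 = 7; b_4 = 2; b_5 = 9; b_6 = 11; b_7 = 20; b_8 = 31; b_9 = 51; b_{10} = 27; b_{11} = 23; b_{12} = 50; b_{13} = 18; b_{14} = 13; b_{15} = 31; b_{16} = 44; b_{17} = 20; b_{18} = 9; b_{19} = 29; b_{20} = 38; b_{21} = 12.
Since (b_{20}, b_{21}) = (b_0, b_1) = (38, 12) (two consecutive terms determine the rest), the sequence is periodic with period 20.
So b_{1095} = b_{0 + ((1095-0) mod 20)} = b_{15} = 31.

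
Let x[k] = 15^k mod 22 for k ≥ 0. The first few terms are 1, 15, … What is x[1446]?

15

Computing terms: x[0] = 1,  x[1] = 15,  x[2] = 5,  x[3] = 9,  x[4] = 3,  x[5] = 1.
Since x[5] = x[0] = 1, the sequence is periodic with period 5.
(1446 - 0) mod 5 = 1, so x[1446] = x[1] = 15.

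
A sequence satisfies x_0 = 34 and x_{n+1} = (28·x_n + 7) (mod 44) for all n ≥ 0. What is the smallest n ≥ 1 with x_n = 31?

x_0 = 34,  x_1 = 35,  x_2 = 19,  x_3 = 11,  x_4 = 7,  x_5 = 27,  x_6 = 15,  x_7 = 31,  x_8 = 39,  x_9 = 43,  x_{10} = 23,  x_{11} = 35.
Since x_{11} = x_1 = 35, the sequence is eventually periodic: after a pre-period of length 1 it cycles with period 10.
The value 31 first appears (with n ≥ 1) at x_7.

7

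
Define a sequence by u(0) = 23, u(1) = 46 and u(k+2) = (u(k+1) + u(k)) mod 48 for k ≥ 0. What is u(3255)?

11

u(0) = 23; u(1) = 46; u(2) = 21; u(3) = 19; u(4) = 40; u(5) = 11; u(6) = 3; u(7) = 14; u(8) = 17; u(9) = 31; u(10) = 0; u(11) = 31; u(12) = 31; u(13) = 14; u(14) = 45; u(15) = 11; u(16) = 8; u(17) = 19; u(18) = 27; u(19) = 46; u(20) = 25; u(21) = 23; u(22) = 0; u(23) = 23; u(24) = 23; u(25) = 46.
Since (u(24), u(25)) = (u(0), u(1)) = (23, 46) (two consecutive terms determine the rest), the sequence is periodic with period 24.
(3255 - 0) mod 24 = 15, so u(3255) = u(15) = 11.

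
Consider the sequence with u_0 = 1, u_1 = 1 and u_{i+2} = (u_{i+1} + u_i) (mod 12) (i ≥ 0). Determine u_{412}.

We have u_0 = 1,  u_1 = 1,  u_2 = 2,  u_3 = 3,  u_4 = 5,  u_5 = 8,  u_6 = 1,  u_7 = 9,  u_8 = 10,  u_9 = 7,  u_{10} = 5,  u_{11} = 0,  u_{12} = 5,  u_{13} = 5,  u_{14} = 10,  u_{15} = 3,  u_{16} = 1,  u_{17} = 4,  u_{18} = 5,  u_{19} = 9,  u_{20} = 2,  u_{21} = 11,  u_{22} = 1,  u_{23} = 0,  u_{24} = 1,  u_{25} = 1.
Since (u_{24}, u_{25}) = (u_0, u_1) = (1, 1) (two consecutive terms determine the rest), the sequence is periodic with period 24.
So u_{412} = u_{0 + ((412-0) mod 24)} = u_4 = 5.

5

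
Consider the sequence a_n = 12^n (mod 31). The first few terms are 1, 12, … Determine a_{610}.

25

Listing terms: a_0 = 1; a_1 = 12; a_2 = 20; a_3 = 23; a_4 = 28; a_5 = 26; a_6 = 2; a_7 = 24; a_8 = 9; a_9 = 15; a_{10} = 25; a_{11} = 21; a_{12} = 4; a_{13} = 17; a_{14} = 18; a_{15} = 30; a_{16} = 19; a_{17} = 11; a_{18} = 8; a_{19} = 3; a_{20} = 5; a_{21} = 29; a_{22} = 7; a_{23} = 22; a_{24} = 16; a_{25} = 6; a_{26} = 10; a_{27} = 27; a_{28} = 14; a_{29} = 13; a_{30} = 1.
Since a_{30} = a_0 = 1, the sequence is periodic with period 30.
So a_{610} = a_{0 + ((610-0) mod 30)} = a_{10} = 25.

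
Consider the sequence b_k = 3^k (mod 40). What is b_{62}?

9

Computing terms: b_0 = 1, b_1 = 3, b_2 = 9, b_3 = 27, b_4 = 1.
The sequence repeats with period 4.
(62 - 0) mod 4 = 2, so b_{62} = b_2 = 9.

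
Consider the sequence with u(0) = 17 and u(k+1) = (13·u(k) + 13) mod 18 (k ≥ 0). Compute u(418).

3

u(0) = 17, u(1) = 0, u(2) = 13, u(3) = 2, u(4) = 3, u(5) = 16, u(6) = 5, u(7) = 6, u(8) = 1, u(9) = 8, u(10) = 9, u(11) = 4, u(12) = 11, u(13) = 12, u(14) = 7, u(15) = 14, u(16) = 15, u(17) = 10, u(18) = 17.
The sequence repeats with period 18.
(418 - 0) mod 18 = 4, so u(418) = u(4) = 3.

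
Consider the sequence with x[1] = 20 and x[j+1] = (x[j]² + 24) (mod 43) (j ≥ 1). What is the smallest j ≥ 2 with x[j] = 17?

3

Listing terms: x[1] = 20, x[2] = 37, x[3] = 17, x[4] = 12, x[5] = 39, x[6] = 40, x[7] = 33, x[8] = 38, x[9] = 6, x[10] = 17.
Since x[10] = x[3] = 17, the sequence is eventually periodic: after a pre-period of length 2 it cycles with period 7.
The value 17 first appears (with j ≥ 2) at x[3].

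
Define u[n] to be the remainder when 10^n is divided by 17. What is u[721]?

10

u[0] = 1,  u[1] = 10,  u[2] = 15,  u[3] = 14,  u[4] = 4,  u[5] = 6,  u[6] = 9,  u[7] = 5,  u[8] = 16,  u[9] = 7,  u[10] = 2,  u[11] = 3,  u[12] = 13,  u[13] = 11,  u[14] = 8,  u[15] = 12,  u[16] = 1.
Since u[16] = u[0] = 1, the sequence is periodic with period 16.
So u[721] = u[0 + ((721-0) mod 16)] = u[1] = 10.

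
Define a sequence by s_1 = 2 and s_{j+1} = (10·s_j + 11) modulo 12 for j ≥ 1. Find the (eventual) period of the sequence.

3

Computing terms: s_1 = 2,  s_2 = 7,  s_3 = 9,  s_4 = 5,  s_5 = 1,  s_6 = 9.
Since s_6 = s_3 = 9, the sequence is eventually periodic: after a pre-period of length 2 it cycles with period 3.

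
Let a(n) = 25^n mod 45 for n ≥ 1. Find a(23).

Computing terms: a(1) = 25,  a(2) = 40,  a(3) = 10,  a(4) = 25.
Since a(4) = a(1) = 25, the sequence is periodic with period 3.
(23 - 1) mod 3 = 1, so a(23) = a(2) = 40.

40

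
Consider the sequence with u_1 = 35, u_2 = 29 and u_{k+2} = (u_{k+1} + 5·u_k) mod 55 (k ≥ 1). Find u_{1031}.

We have u_1 = 35, u_2 = 29, u_3 = 39, u_4 = 19, u_5 = 49, u_6 = 34, u_7 = 4, u_8 = 9, u_9 = 29, u_{10} = 19, u_{11} = 54, u_{12} = 39, u_{13} = 34, u_{14} = 9, u_{15} = 14, u_{16} = 4, u_{17} = 19, u_{18} = 39, u_{19} = 24, u_{20} = 54, u_{21} = 9, u_{22} = 4, u_{23} = 49, u_{24} = 14, u_{25} = 39, u_{26} = 54, u_{27} = 29, u_{28} = 24, u_{29} = 4, u_{30} = 14, u_{31} = 34, u_{32} = 49, u_{33} = 54, u_{34} = 24, u_{35} = 19, u_{36} = 29, u_{37} = 14, u_{38} = 49, u_{39} = 9, u_{40} = 34, u_{41} = 24, u_{42} = 29, u_{43} = 39.
Since (u_{42}, u_{43}) = (u_2, u_3) = (29, 39) (two consecutive terms determine the rest), the sequence is eventually periodic: after a pre-period of length 1 it cycles with period 40.
For k ≥ 2, u_k depends only on (k - 2) mod 40. (1031 - 2) mod 40 = 29, so u_{1031} = u_{31} = 34.

34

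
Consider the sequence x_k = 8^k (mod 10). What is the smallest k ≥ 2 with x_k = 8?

Computing terms: x_1 = 8; x_2 = 4; x_3 = 2; x_4 = 6; x_5 = 8.
Since x_5 = x_1 = 8, the sequence is periodic with period 4.
The value 8 next appears (with k ≥ 2) at x_5.

5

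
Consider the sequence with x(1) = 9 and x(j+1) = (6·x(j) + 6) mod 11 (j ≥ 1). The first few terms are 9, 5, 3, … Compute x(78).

10

Computing terms: x(1) = 9; x(2) = 5; x(3) = 3; x(4) = 2; x(5) = 7; x(6) = 4; x(7) = 8; x(8) = 10; x(9) = 0; x(10) = 6; x(11) = 9.
The sequence repeats with period 10.
So x(78) = x(1 + ((78-1) mod 10)) = x(8) = 10.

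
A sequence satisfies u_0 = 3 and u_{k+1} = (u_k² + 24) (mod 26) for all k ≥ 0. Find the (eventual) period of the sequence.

Computing terms: u_0 = 3; u_1 = 7; u_2 = 21; u_3 = 23; u_4 = 7.
Since u_4 = u_1 = 7, the sequence is eventually periodic: after a pre-period of length 1 it cycles with period 3.

3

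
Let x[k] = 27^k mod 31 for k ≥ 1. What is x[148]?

We have x[1] = 27,  x[2] = 16,  x[3] = 29,  x[4] = 8,  x[5] = 30,  x[6] = 4,  x[7] = 15,  x[8] = 2,  x[9] = 23,  x[10] = 1,  x[11] = 27.
The sequence repeats with period 10.
So x[148] = x[1 + ((148-1) mod 10)] = x[8] = 2.

2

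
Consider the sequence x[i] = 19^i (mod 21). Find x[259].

We have x[0] = 1; x[1] = 19; x[2] = 4; x[3] = 13; x[4] = 16; x[5] = 10; x[6] = 1.
The sequence repeats with period 6.
(259 - 0) mod 6 = 1, so x[259] = x[1] = 19.

19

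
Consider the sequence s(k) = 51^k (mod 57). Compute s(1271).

We have s(0) = 1; s(1) = 51; s(2) = 36; s(3) = 12; s(4) = 42; s(5) = 33; s(6) = 30; s(7) = 48; s(8) = 54; s(9) = 18; s(10) = 6; s(11) = 21; s(12) = 45; s(13) = 15; s(14) = 24; s(15) = 27; s(16) = 9; s(17) = 3; s(18) = 39; s(19) = 51.
Since s(19) = s(1) = 51, the sequence is eventually periodic: after a pre-period of length 1 it cycles with period 18.
For k ≥ 1, s(k) depends only on (k - 1) mod 18. (1271 - 1) mod 18 = 10, so s(1271) = s(11) = 21.

21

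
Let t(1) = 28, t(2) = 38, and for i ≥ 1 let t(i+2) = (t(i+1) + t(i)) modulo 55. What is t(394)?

16

We have t(1) = 28; t(2) = 38; t(3) = 11; t(4) = 49; t(5) = 5; t(6) = 54; t(7) = 4; t(8) = 3; t(9) = 7; t(10) = 10; t(11) = 17; t(12) = 27; t(13) = 44; t(14) = 16; t(15) = 5; t(16) = 21; t(17) = 26; t(18) = 47; t(19) = 18; t(20) = 10; t(21) = 28; t(22) = 38.
Since (t(21), t(22)) = (t(1), t(2)) = (28, 38) (two consecutive terms determine the rest), the sequence is periodic with period 20.
(394 - 1) mod 20 = 13, so t(394) = t(14) = 16.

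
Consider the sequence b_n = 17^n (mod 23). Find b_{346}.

Listing terms: b_0 = 1, b_1 = 17, b_2 = 13, b_3 = 14, b_4 = 8, b_5 = 21, b_6 = 12, b_7 = 20, b_8 = 18, b_9 = 7, b_{10} = 4, b_{11} = 22, b_{12} = 6, b_{13} = 10, b_{14} = 9, b_{15} = 15, b_{16} = 2, b_{17} = 11, b_{18} = 3, b_{19} = 5, b_{20} = 16, b_{21} = 19, b_{22} = 1.
Since b_{22} = b_0 = 1, the sequence is periodic with period 22.
(346 - 0) mod 22 = 16, so b_{346} = b_{16} = 2.

2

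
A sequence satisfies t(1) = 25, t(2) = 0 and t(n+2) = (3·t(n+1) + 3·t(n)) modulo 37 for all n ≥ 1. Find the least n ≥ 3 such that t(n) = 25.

18

t(1) = 25; t(2) = 0; t(3) = 1; t(4) = 3; t(5) = 12; t(6) = 8; t(7) = 23; t(8) = 19; t(9) = 15; t(10) = 28; t(11) = 18; t(12) = 27; t(13) = 24; t(14) = 5; t(15) = 13; t(16) = 17; t(17) = 16; t(18) = 25; t(19) = 12; t(20) = 0; t(21) = 36; t(22) = 34; t(23) = 25; t(24) = 29; t(25) = 14; t(26) = 18; t(27) = 22; t(28) = 9; t(29) = 19; t(30) = 10; t(31) = 13; t(32) = 32; t(33) = 24; t(34) = 20; t(35) = 21; t(36) = 12; t(37) = 25; t(38) = 0.
The sequence repeats with period 36.
The value 25 first appears (with n ≥ 3) at t(18).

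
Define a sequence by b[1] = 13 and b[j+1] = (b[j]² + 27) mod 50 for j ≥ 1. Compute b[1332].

Listing terms: b[1] = 13,  b[2] = 46,  b[3] = 43,  b[4] = 26,  b[5] = 3,  b[6] = 36,  b[7] = 23,  b[8] = 6,  b[9] = 13.
The sequence repeats with period 8.
(1332 - 1) mod 8 = 3, so b[1332] = b[4] = 26.

26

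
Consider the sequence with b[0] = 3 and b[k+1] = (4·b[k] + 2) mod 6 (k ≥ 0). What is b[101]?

Computing terms: b[0] = 3,  b[1] = 2,  b[2] = 4,  b[3] = 0,  b[4] = 2.
Since b[4] = b[1] = 2, the sequence is eventually periodic: after a pre-period of length 1 it cycles with period 3.
For k ≥ 1, b[k] depends only on (k - 1) mod 3. (101 - 1) mod 3 = 1, so b[101] = b[2] = 4.

4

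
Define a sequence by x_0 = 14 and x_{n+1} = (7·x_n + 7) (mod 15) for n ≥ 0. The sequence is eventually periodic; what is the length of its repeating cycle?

Computing terms: x_0 = 14; x_1 = 0; x_2 = 7; x_3 = 11; x_4 = 9; x_5 = 10; x_6 = 2; x_7 = 6; x_8 = 4; x_9 = 5; x_{10} = 12; x_{11} = 1; x_{12} = 14.
The sequence repeats with period 12.

12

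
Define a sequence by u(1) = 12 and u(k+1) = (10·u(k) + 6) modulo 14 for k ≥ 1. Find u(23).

u(1) = 12,  u(2) = 0,  u(3) = 6,  u(4) = 10,  u(5) = 8,  u(6) = 2,  u(7) = 12.
Since u(7) = u(1) = 12, the sequence is periodic with period 6.
(23 - 1) mod 6 = 4, so u(23) = u(5) = 8.

8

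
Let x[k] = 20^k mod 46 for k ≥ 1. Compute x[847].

We have x[1] = 20; x[2] = 32; x[3] = 42; x[4] = 12; x[5] = 10; x[6] = 16; x[7] = 44; x[8] = 6; x[9] = 28; x[10] = 8; x[11] = 22; x[12] = 26; x[13] = 14; x[14] = 4; x[15] = 34; x[16] = 36; x[17] = 30; x[18] = 2; x[19] = 40; x[20] = 18; x[21] = 38; x[22] = 24; x[23] = 20.
Since x[23] = x[1] = 20, the sequence is periodic with period 22.
So x[847] = x[1 + ((847-1) mod 22)] = x[11] = 22.

22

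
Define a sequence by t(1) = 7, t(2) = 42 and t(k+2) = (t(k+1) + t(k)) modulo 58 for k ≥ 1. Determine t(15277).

49

t(1) = 7; t(2) = 42; t(3) = 49; t(4) = 33; t(5) = 24; t(6) = 57; t(7) = 23; t(8) = 22; t(9) = 45; t(10) = 9; t(11) = 54; t(12) = 5; t(13) = 1; t(14) = 6; t(15) = 7; t(16) = 13; t(17) = 20; t(18) = 33; t(19) = 53; t(20) = 28; t(21) = 23; t(22) = 51; t(23) = 16; t(24) = 9; t(25) = 25; t(26) = 34; t(27) = 1; t(28) = 35; t(29) = 36; t(30) = 13; t(31) = 49; t(32) = 4; t(33) = 53; t(34) = 57; t(35) = 52; t(36) = 51; t(37) = 45; t(38) = 38; t(39) = 25; t(40) = 5; t(41) = 30; t(42) = 35; t(43) = 7; t(44) = 42.
The sequence repeats with period 42.
(15277 - 1) mod 42 = 30, so t(15277) = t(31) = 49.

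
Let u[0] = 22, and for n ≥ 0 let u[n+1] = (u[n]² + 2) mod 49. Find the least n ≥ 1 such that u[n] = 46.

Listing terms: u[0] = 22,  u[1] = 45,  u[2] = 18,  u[3] = 32,  u[4] = 46,  u[5] = 11,  u[6] = 25,  u[7] = 39,  u[8] = 4,  u[9] = 18.
Since u[9] = u[2] = 18, the sequence is eventually periodic: after a pre-period of length 2 it cycles with period 7.
The value 46 first appears (with n ≥ 1) at u[4].

4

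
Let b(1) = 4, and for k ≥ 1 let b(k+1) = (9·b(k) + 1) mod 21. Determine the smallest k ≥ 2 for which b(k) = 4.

4

b(1) = 4, b(2) = 16, b(3) = 19, b(4) = 4.
Since b(4) = b(1) = 4, the sequence is periodic with period 3.
The value 4 next appears (with k ≥ 2) at b(4).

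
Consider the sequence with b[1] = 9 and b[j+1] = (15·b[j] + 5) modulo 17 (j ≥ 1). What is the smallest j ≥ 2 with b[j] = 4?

Listing terms: b[1] = 9; b[2] = 4; b[3] = 14; b[4] = 11; b[5] = 0; b[6] = 5; b[7] = 12; b[8] = 15; b[9] = 9.
Since b[9] = b[1] = 9, the sequence is periodic with period 8.
The value 4 first appears (with j ≥ 2) at b[2].

2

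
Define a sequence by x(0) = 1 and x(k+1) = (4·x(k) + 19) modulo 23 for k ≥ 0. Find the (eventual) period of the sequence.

Listing terms: x(0) = 1, x(1) = 0, x(2) = 19, x(3) = 3, x(4) = 8, x(5) = 5, x(6) = 16, x(7) = 14, x(8) = 6, x(9) = 20, x(10) = 7, x(11) = 1.
The sequence repeats with period 11.

11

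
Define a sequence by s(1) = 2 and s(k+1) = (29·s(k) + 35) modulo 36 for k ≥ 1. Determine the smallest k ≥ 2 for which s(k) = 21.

2

We have s(1) = 2, s(2) = 21, s(3) = 32, s(4) = 27, s(5) = 26, s(6) = 33, s(7) = 20, s(8) = 3, s(9) = 14, s(10) = 9, s(11) = 8, s(12) = 15, s(13) = 2.
Since s(13) = s(1) = 2, the sequence is periodic with period 12.
The value 21 first appears (with k ≥ 2) at s(2).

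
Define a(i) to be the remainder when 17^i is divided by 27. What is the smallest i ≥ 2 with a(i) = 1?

Listing terms: a(1) = 17; a(2) = 19; a(3) = 26; a(4) = 10; a(5) = 8; a(6) = 1; a(7) = 17.
Since a(7) = a(1) = 17, the sequence is periodic with period 6.
The value 1 first appears (with i ≥ 2) at a(6).

6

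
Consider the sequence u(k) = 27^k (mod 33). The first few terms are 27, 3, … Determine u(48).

Listing terms: u(1) = 27,  u(2) = 3,  u(3) = 15,  u(4) = 9,  u(5) = 12,  u(6) = 27.
The sequence repeats with period 5.
So u(48) = u(1 + ((48-1) mod 5)) = u(3) = 15.

15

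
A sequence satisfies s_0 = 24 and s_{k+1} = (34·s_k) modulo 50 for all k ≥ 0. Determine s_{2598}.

4

We have s_0 = 24, s_1 = 16, s_2 = 44, s_3 = 46, s_4 = 14, s_5 = 26, s_6 = 34, s_7 = 6, s_8 = 4, s_9 = 36, s_{10} = 24.
The sequence repeats with period 10.
So s_{2598} = s_{0 + ((2598-0) mod 10)} = s_8 = 4.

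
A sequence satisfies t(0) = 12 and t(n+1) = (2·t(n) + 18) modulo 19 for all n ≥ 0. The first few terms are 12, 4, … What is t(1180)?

t(0) = 12, t(1) = 4, t(2) = 7, t(3) = 13, t(4) = 6, t(5) = 11, t(6) = 2, t(7) = 3, t(8) = 5, t(9) = 9, t(10) = 17, t(11) = 14, t(12) = 8, t(13) = 15, t(14) = 10, t(15) = 0, t(16) = 18, t(17) = 16, t(18) = 12.
The sequence repeats with period 18.
So t(1180) = t(0 + ((1180-0) mod 18)) = t(10) = 17.

17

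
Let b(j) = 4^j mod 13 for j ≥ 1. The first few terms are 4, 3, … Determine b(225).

12

Listing terms: b(1) = 4; b(2) = 3; b(3) = 12; b(4) = 9; b(5) = 10; b(6) = 1; b(7) = 4.
The sequence repeats with period 6.
So b(225) = b(1 + ((225-1) mod 6)) = b(3) = 12.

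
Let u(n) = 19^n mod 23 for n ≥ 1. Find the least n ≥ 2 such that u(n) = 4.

Computing terms: u(1) = 19,  u(2) = 16,  u(3) = 5,  u(4) = 3,  u(5) = 11,  u(6) = 2,  u(7) = 15,  u(8) = 9,  u(9) = 10,  u(10) = 6,  u(11) = 22,  u(12) = 4,  u(13) = 7,  u(14) = 18,  u(15) = 20,  u(16) = 12,  u(17) = 21,  u(18) = 8,  u(19) = 14,  u(20) = 13,  u(21) = 17,  u(22) = 1,  u(23) = 19.
The sequence repeats with period 22.
The value 4 first appears (with n ≥ 2) at u(12).

12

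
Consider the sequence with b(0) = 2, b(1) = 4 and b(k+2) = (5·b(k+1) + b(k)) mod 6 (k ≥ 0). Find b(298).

4

b(0) = 2; b(1) = 4; b(2) = 4; b(3) = 0; b(4) = 4; b(5) = 2; b(6) = 2; b(7) = 0; b(8) = 2; b(9) = 4.
Since (b(8), b(9)) = (b(0), b(1)) = (2, 4) (two consecutive terms determine the rest), the sequence is periodic with period 8.
So b(298) = b(0 + ((298-0) mod 8)) = b(2) = 4.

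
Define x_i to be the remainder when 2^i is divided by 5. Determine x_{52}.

Listing terms: x_1 = 2, x_2 = 4, x_3 = 3, x_4 = 1, x_5 = 2.
The sequence repeats with period 4.
(52 - 1) mod 4 = 3, so x_{52} = x_4 = 1.

1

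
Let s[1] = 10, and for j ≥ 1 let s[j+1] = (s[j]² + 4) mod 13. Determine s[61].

3

Computing terms: s[1] = 10; s[2] = 0; s[3] = 4; s[4] = 7; s[5] = 1; s[6] = 5; s[7] = 3; s[8] = 0.
Since s[8] = s[2] = 0, the sequence is eventually periodic: after a pre-period of length 1 it cycles with period 6.
For j ≥ 2, s[j] depends only on (j - 2) mod 6. (61 - 2) mod 6 = 5, so s[61] = s[7] = 3.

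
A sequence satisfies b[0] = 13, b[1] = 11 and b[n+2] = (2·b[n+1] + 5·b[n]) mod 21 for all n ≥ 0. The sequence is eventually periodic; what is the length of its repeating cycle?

24

We have b[0] = 13,  b[1] = 11,  b[2] = 3,  b[3] = 19,  b[4] = 11,  b[5] = 12,  b[6] = 16,  b[7] = 8,  b[8] = 12,  b[9] = 1,  b[10] = 20,  b[11] = 3,  b[12] = 1,  b[13] = 17,  b[14] = 18,  b[15] = 16,  b[16] = 17,  b[17] = 9,  b[18] = 19,  b[19] = 20,  b[20] = 9,  b[21] = 13,  b[22] = 8,  b[23] = 18,  b[24] = 13,  b[25] = 11.
The sequence repeats with period 24.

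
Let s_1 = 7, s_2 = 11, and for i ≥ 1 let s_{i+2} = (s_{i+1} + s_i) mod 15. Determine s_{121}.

s_1 = 7, s_2 = 11, s_3 = 3, s_4 = 14, s_5 = 2, s_6 = 1, s_7 = 3, s_8 = 4, s_9 = 7, s_{10} = 11.
Since (s_9, s_{10}) = (s_1, s_2) = (7, 11) (two consecutive terms determine the rest), the sequence is periodic with period 8.
(121 - 1) mod 8 = 0, so s_{121} = s_1 = 7.

7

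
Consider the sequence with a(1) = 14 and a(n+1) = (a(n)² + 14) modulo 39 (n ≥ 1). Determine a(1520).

We have a(1) = 14; a(2) = 15; a(3) = 5; a(4) = 0; a(5) = 14.
Since a(5) = a(1) = 14, the sequence is periodic with period 4.
(1520 - 1) mod 4 = 3, so a(1520) = a(4) = 0.

0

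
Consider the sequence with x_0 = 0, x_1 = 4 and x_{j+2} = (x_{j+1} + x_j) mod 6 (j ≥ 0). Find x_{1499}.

2

Computing terms: x_0 = 0, x_1 = 4, x_2 = 4, x_3 = 2, x_4 = 0, x_5 = 2, x_6 = 2, x_7 = 4, x_8 = 0, x_9 = 4.
The sequence repeats with period 8.
So x_{1499} = x_{0 + ((1499-0) mod 8)} = x_3 = 2.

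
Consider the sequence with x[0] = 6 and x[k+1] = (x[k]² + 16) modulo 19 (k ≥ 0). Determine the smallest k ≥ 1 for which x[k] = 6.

3

We have x[0] = 6, x[1] = 14, x[2] = 3, x[3] = 6.
Since x[3] = x[0] = 6, the sequence is periodic with period 3.
The value 6 next appears (with k ≥ 1) at x[3].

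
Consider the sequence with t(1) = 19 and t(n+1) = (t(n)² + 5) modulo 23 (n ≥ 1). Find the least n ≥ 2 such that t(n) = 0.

Computing terms: t(1) = 19, t(2) = 21, t(3) = 9, t(4) = 17, t(5) = 18, t(6) = 7, t(7) = 8, t(8) = 0, t(9) = 5, t(10) = 7.
Since t(10) = t(6) = 7, the sequence is eventually periodic: after a pre-period of length 5 it cycles with period 4.
The value 0 first appears (with n ≥ 2) at t(8).

8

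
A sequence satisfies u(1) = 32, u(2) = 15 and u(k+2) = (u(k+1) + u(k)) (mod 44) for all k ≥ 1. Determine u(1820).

27

Computing terms: u(1) = 32,  u(2) = 15,  u(3) = 3,  u(4) = 18,  u(5) = 21,  u(6) = 39,  u(7) = 16,  u(8) = 11,  u(9) = 27,  u(10) = 38,  u(11) = 21,  u(12) = 15,  u(13) = 36,  u(14) = 7,  u(15) = 43,  u(16) = 6,  u(17) = 5,  u(18) = 11,  u(19) = 16,  u(20) = 27,  u(21) = 43,  u(22) = 26,  u(23) = 25,  u(24) = 7,  u(25) = 32,  u(26) = 39,  u(27) = 27,  u(28) = 22,  u(29) = 5,  u(30) = 27,  u(31) = 32,  u(32) = 15.
Since (u(31), u(32)) = (u(1), u(2)) = (32, 15) (two consecutive terms determine the rest), the sequence is periodic with period 30.
(1820 - 1) mod 30 = 19, so u(1820) = u(20) = 27.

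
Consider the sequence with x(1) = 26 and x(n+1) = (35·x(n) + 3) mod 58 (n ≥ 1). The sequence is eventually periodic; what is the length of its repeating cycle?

Listing terms: x(1) = 26, x(2) = 43, x(3) = 0, x(4) = 3, x(5) = 50, x(6) = 13, x(7) = 52, x(8) = 25, x(9) = 8, x(10) = 51, x(11) = 48, x(12) = 1, x(13) = 38, x(14) = 57, x(15) = 26.
The sequence repeats with period 14.

14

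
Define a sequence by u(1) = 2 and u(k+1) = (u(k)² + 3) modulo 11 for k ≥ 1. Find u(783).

Computing terms: u(1) = 2; u(2) = 7; u(3) = 8; u(4) = 1; u(5) = 4; u(6) = 8.
Since u(6) = u(3) = 8, the sequence is eventually periodic: after a pre-period of length 2 it cycles with period 3.
For k ≥ 3, u(k) depends only on (k - 3) mod 3. (783 - 3) mod 3 = 0, so u(783) = u(3) = 8.

8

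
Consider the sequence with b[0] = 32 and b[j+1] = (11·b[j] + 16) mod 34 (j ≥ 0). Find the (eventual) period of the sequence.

b[0] = 32,  b[1] = 28,  b[2] = 18,  b[3] = 10,  b[4] = 24,  b[5] = 8,  b[6] = 2,  b[7] = 4,  b[8] = 26,  b[9] = 30,  b[10] = 6,  b[11] = 14,  b[12] = 0,  b[13] = 16,  b[14] = 22,  b[15] = 20,  b[16] = 32.
The sequence repeats with period 16.

16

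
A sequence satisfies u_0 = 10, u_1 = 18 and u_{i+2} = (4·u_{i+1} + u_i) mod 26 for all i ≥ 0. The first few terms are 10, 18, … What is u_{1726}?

Listing terms: u_0 = 10; u_1 = 18; u_2 = 4; u_3 = 8; u_4 = 10; u_5 = 22; u_6 = 20; u_7 = 24; u_8 = 12; u_9 = 20; u_{10} = 14; u_{11} = 24; u_{12} = 6; u_{13} = 22; u_{14} = 16; u_{15} = 8; u_{16} = 22; u_{17} = 18; u_{18} = 16; u_{19} = 4; u_{20} = 6; u_{21} = 2; u_{22} = 14; u_{23} = 6; u_{24} = 12; u_{25} = 2; u_{26} = 20; u_{27} = 4; u_{28} = 10; u_{29} = 18.
Since (u_{28}, u_{29}) = (u_0, u_1) = (10, 18) (two consecutive terms determine the rest), the sequence is periodic with period 28.
(1726 - 0) mod 28 = 18, so u_{1726} = u_{18} = 16.

16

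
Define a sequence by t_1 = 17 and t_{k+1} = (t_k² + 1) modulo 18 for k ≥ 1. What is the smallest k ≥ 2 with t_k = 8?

4

t_1 = 17,  t_2 = 2,  t_3 = 5,  t_4 = 8,  t_5 = 11,  t_6 = 14,  t_7 = 17.
Since t_7 = t_1 = 17, the sequence is periodic with period 6.
The value 8 first appears (with k ≥ 2) at t_4.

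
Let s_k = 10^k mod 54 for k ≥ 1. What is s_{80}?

We have s_1 = 10; s_2 = 46; s_3 = 28; s_4 = 10.
The sequence repeats with period 3.
So s_{80} = s_{1 + ((80-1) mod 3)} = s_2 = 46.

46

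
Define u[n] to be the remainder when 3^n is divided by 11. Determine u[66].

3

We have u[0] = 1, u[1] = 3, u[2] = 9, u[3] = 5, u[4] = 4, u[5] = 1.
The sequence repeats with period 5.
(66 - 0) mod 5 = 1, so u[66] = u[1] = 3.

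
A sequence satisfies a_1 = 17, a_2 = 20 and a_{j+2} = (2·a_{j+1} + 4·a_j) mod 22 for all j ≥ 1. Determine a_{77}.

0

Computing terms: a_1 = 17, a_2 = 20, a_3 = 20, a_4 = 10, a_5 = 12, a_6 = 20, a_7 = 0, a_8 = 14, a_9 = 6, a_{10} = 2, a_{11} = 6, a_{12} = 20, a_{13} = 20.
Since (a_{12}, a_{13}) = (a_2, a_3) = (20, 20) (two consecutive terms determine the rest), the sequence is eventually periodic: after a pre-period of length 1 it cycles with period 10.
For j ≥ 2, a_j depends only on (j - 2) mod 10. (77 - 2) mod 10 = 5, so a_{77} = a_7 = 0.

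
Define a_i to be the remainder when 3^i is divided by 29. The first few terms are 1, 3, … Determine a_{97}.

Listing terms: a_0 = 1, a_1 = 3, a_2 = 9, a_3 = 27, a_4 = 23, a_5 = 11, a_6 = 4, a_7 = 12, a_8 = 7, a_9 = 21, a_{10} = 5, a_{11} = 15, a_{12} = 16, a_{13} = 19, a_{14} = 28, a_{15} = 26, a_{16} = 20, a_{17} = 2, a_{18} = 6, a_{19} = 18, a_{20} = 25, a_{21} = 17, a_{22} = 22, a_{23} = 8, a_{24} = 24, a_{25} = 14, a_{26} = 13, a_{27} = 10, a_{28} = 1.
Since a_{28} = a_0 = 1, the sequence is periodic with period 28.
So a_{97} = a_{0 + ((97-0) mod 28)} = a_{13} = 19.

19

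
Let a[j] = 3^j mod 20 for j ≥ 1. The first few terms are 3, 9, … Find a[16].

1

a[1] = 3,  a[2] = 9,  a[3] = 7,  a[4] = 1,  a[5] = 3.
Since a[5] = a[1] = 3, the sequence is periodic with period 4.
(16 - 1) mod 4 = 3, so a[16] = a[4] = 1.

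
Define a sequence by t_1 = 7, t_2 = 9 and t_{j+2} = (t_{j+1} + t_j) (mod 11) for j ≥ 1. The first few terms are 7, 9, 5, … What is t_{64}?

Computing terms: t_1 = 7, t_2 = 9, t_3 = 5, t_4 = 3, t_5 = 8, t_6 = 0, t_7 = 8, t_8 = 8, t_9 = 5, t_{10} = 2, t_{11} = 7, t_{12} = 9.
The sequence repeats with period 10.
(64 - 1) mod 10 = 3, so t_{64} = t_4 = 3.

3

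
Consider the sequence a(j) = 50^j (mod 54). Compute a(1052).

34

We have a(0) = 1,  a(1) = 50,  a(2) = 16,  a(3) = 44,  a(4) = 40,  a(5) = 2,  a(6) = 46,  a(7) = 32,  a(8) = 34,  a(9) = 26,  a(10) = 4,  a(11) = 38,  a(12) = 10,  a(13) = 14,  a(14) = 52,  a(15) = 8,  a(16) = 22,  a(17) = 20,  a(18) = 28,  a(19) = 50.
Since a(19) = a(1) = 50, the sequence is eventually periodic: after a pre-period of length 1 it cycles with period 18.
For j ≥ 1, a(j) depends only on (j - 1) mod 18. (1052 - 1) mod 18 = 7, so a(1052) = a(8) = 34.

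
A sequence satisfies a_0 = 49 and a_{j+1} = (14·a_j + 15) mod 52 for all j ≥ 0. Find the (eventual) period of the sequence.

a_0 = 49, a_1 = 25, a_2 = 1, a_3 = 29, a_4 = 5, a_5 = 33, a_6 = 9, a_7 = 37, a_8 = 13, a_9 = 41, a_{10} = 17, a_{11} = 45, a_{12} = 21, a_{13} = 49.
The sequence repeats with period 13.

13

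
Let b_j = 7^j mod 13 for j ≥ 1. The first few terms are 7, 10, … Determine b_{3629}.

11

We have b_1 = 7,  b_2 = 10,  b_3 = 5,  b_4 = 9,  b_5 = 11,  b_6 = 12,  b_7 = 6,  b_8 = 3,  b_9 = 8,  b_{10} = 4,  b_{11} = 2,  b_{12} = 1,  b_{13} = 7.
Since b_{13} = b_1 = 7, the sequence is periodic with period 12.
So b_{3629} = b_{1 + ((3629-1) mod 12)} = b_5 = 11.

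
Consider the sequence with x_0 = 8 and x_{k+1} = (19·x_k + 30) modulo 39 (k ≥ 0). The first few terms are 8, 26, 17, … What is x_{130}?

Listing terms: x_0 = 8; x_1 = 26; x_2 = 17; x_3 = 2; x_4 = 29; x_5 = 35; x_6 = 32; x_7 = 14; x_8 = 23; x_9 = 38; x_{10} = 11; x_{11} = 5; x_{12} = 8.
Since x_{12} = x_0 = 8, the sequence is periodic with period 12.
(130 - 0) mod 12 = 10, so x_{130} = x_{10} = 11.

11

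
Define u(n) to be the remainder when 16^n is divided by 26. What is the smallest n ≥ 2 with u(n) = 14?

3

Computing terms: u(1) = 16, u(2) = 22, u(3) = 14, u(4) = 16.
Since u(4) = u(1) = 16, the sequence is periodic with period 3.
The value 14 first appears (with n ≥ 2) at u(3).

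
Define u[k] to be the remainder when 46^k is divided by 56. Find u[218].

16

u[1] = 46,  u[2] = 44,  u[3] = 8,  u[4] = 32,  u[5] = 16,  u[6] = 8.
Since u[6] = u[3] = 8, the sequence is eventually periodic: after a pre-period of length 2 it cycles with period 3.
For k ≥ 3, u[k] depends only on (k - 3) mod 3. (218 - 3) mod 3 = 2, so u[218] = u[5] = 16.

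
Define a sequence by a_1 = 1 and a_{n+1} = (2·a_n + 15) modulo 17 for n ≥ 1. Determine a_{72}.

Listing terms: a_1 = 1,  a_2 = 0,  a_3 = 15,  a_4 = 11,  a_5 = 3,  a_6 = 4,  a_7 = 6,  a_8 = 10,  a_9 = 1.
Since a_9 = a_1 = 1, the sequence is periodic with period 8.
(72 - 1) mod 8 = 7, so a_{72} = a_8 = 10.

10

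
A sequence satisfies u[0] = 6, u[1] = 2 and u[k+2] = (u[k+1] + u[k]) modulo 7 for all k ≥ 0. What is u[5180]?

Listing terms: u[0] = 6; u[1] = 2; u[2] = 1; u[3] = 3; u[4] = 4; u[5] = 0; u[6] = 4; u[7] = 4; u[8] = 1; u[9] = 5; u[10] = 6; u[11] = 4; u[12] = 3; u[13] = 0; u[14] = 3; u[15] = 3; u[16] = 6; u[17] = 2.
Since (u[16], u[17]) = (u[0], u[1]) = (6, 2) (two consecutive terms determine the rest), the sequence is periodic with period 16.
So u[5180] = u[0 + ((5180-0) mod 16)] = u[12] = 3.

3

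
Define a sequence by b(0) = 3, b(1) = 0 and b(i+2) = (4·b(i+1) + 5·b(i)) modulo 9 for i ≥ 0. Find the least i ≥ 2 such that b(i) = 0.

We have b(0) = 3, b(1) = 0, b(2) = 6, b(3) = 6, b(4) = 0, b(5) = 3, b(6) = 3, b(7) = 0.
Since (b(6), b(7)) = (b(0), b(1)) = (3, 0) (two consecutive terms determine the rest), the sequence is periodic with period 6.
The value 0 first appears (with i ≥ 2) at b(4).

4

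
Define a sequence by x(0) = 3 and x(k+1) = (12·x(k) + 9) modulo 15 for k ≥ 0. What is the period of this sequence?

Listing terms: x(0) = 3,  x(1) = 0,  x(2) = 9,  x(3) = 12,  x(4) = 3.
The sequence repeats with period 4.

4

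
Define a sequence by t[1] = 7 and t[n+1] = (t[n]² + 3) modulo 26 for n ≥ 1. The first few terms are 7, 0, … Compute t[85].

17

Computing terms: t[1] = 7, t[2] = 0, t[3] = 3, t[4] = 12, t[5] = 17, t[6] = 6, t[7] = 13, t[8] = 16, t[9] = 25, t[10] = 4, t[11] = 19, t[12] = 0.
Since t[12] = t[2] = 0, the sequence is eventually periodic: after a pre-period of length 1 it cycles with period 10.
For n ≥ 2, t[n] depends only on (n - 2) mod 10. (85 - 2) mod 10 = 3, so t[85] = t[5] = 17.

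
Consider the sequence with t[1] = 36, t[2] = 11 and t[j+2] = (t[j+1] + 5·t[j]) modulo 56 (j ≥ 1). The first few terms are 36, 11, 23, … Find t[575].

53

Listing terms: t[1] = 36,  t[2] = 11,  t[3] = 23,  t[4] = 22,  t[5] = 25,  t[6] = 23,  t[7] = 36,  t[8] = 39,  t[9] = 51,  t[10] = 22,  t[11] = 53,  t[12] = 51,  t[13] = 36,  t[14] = 11.
The sequence repeats with period 12.
(575 - 1) mod 12 = 10, so t[575] = t[11] = 53.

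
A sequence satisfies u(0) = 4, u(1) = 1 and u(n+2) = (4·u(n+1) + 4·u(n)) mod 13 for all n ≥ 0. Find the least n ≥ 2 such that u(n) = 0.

4

Computing terms: u(0) = 4, u(1) = 1, u(2) = 7, u(3) = 6, u(4) = 0, u(5) = 11, u(6) = 5, u(7) = 12, u(8) = 3, u(9) = 8, u(10) = 5, u(11) = 0, u(12) = 7, u(13) = 2, u(14) = 10, u(15) = 9, u(16) = 11, u(17) = 2, u(18) = 0, u(19) = 8, u(20) = 6, u(21) = 4, u(22) = 1.
Since (u(21), u(22)) = (u(0), u(1)) = (4, 1) (two consecutive terms determine the rest), the sequence is periodic with period 21.
The value 0 first appears (with n ≥ 2) at u(4).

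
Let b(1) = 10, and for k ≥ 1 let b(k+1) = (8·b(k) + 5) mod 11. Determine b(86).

9

Computing terms: b(1) = 10; b(2) = 8; b(3) = 3; b(4) = 7; b(5) = 6; b(6) = 9; b(7) = 0; b(8) = 5; b(9) = 1; b(10) = 2; b(11) = 10.
The sequence repeats with period 10.
(86 - 1) mod 10 = 5, so b(86) = b(6) = 9.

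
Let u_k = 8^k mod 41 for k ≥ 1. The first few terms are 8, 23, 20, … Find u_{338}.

We have u_1 = 8; u_2 = 23; u_3 = 20; u_4 = 37; u_5 = 9; u_6 = 31; u_7 = 2; u_8 = 16; u_9 = 5; u_{10} = 40; u_{11} = 33; u_{12} = 18; u_{13} = 21; u_{14} = 4; u_{15} = 32; u_{16} = 10; u_{17} = 39; u_{18} = 25; u_{19} = 36; u_{20} = 1; u_{21} = 8.
Since u_{21} = u_1 = 8, the sequence is periodic with period 20.
(338 - 1) mod 20 = 17, so u_{338} = u_{18} = 25.

25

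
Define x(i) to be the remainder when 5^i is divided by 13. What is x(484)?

1

Computing terms: x(0) = 1; x(1) = 5; x(2) = 12; x(3) = 8; x(4) = 1.
Since x(4) = x(0) = 1, the sequence is periodic with period 4.
(484 - 0) mod 4 = 0, so x(484) = x(0) = 1.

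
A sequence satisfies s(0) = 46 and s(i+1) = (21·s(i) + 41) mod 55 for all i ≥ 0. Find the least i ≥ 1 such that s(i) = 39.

3

Listing terms: s(0) = 46,  s(1) = 17,  s(2) = 13,  s(3) = 39,  s(4) = 35,  s(5) = 6,  s(6) = 2,  s(7) = 28,  s(8) = 24,  s(9) = 50,  s(10) = 46.
Since s(10) = s(0) = 46, the sequence is periodic with period 10.
The value 39 first appears (with i ≥ 1) at s(3).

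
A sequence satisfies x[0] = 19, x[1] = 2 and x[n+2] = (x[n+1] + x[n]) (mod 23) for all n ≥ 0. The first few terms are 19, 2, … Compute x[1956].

x[0] = 19,  x[1] = 2,  x[2] = 21,  x[3] = 0,  x[4] = 21,  x[5] = 21,  x[6] = 19,  x[7] = 17,  x[8] = 13,  x[9] = 7,  x[10] = 20,  x[11] = 4,  x[12] = 1,  x[13] = 5,  x[14] = 6,  x[15] = 11,  x[16] = 17,  x[17] = 5,  x[18] = 22,  x[19] = 4,  x[20] = 3,  x[21] = 7,  x[22] = 10,  x[23] = 17,  x[24] = 4,  x[25] = 21,  x[26] = 2,  x[27] = 0,  x[28] = 2,  x[29] = 2,  x[30] = 4,  x[31] = 6,  x[32] = 10,  x[33] = 16,  x[34] = 3,  x[35] = 19,  x[36] = 22,  x[37] = 18,  x[38] = 17,  x[39] = 12,  x[40] = 6,  x[41] = 18,  x[42] = 1,  x[43] = 19,  x[44] = 20,  x[45] = 16,  x[46] = 13,  x[47] = 6,  x[48] = 19,  x[49] = 2.
Since (x[48], x[49]) = (x[0], x[1]) = (19, 2) (two consecutive terms determine the rest), the sequence is periodic with period 48.
(1956 - 0) mod 48 = 36, so x[1956] = x[36] = 22.

22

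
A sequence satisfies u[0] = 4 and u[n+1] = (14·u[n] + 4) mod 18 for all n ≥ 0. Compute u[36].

Computing terms: u[0] = 4, u[1] = 6, u[2] = 16, u[3] = 12, u[4] = 10, u[5] = 0, u[6] = 4.
Since u[6] = u[0] = 4, the sequence is periodic with period 6.
So u[36] = u[0 + ((36-0) mod 6)] = u[0] = 4.

4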